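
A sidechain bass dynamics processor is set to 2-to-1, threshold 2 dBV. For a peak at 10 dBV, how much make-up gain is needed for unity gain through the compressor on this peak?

4 dB

Without make-up, output = threshold + overshoot/2 = 2 + 4 = 6 dBV.
Gap to target: 4 dB.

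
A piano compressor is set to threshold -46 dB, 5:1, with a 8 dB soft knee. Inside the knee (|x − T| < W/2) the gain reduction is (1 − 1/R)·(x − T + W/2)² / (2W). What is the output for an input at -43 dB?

x − T + W/2 = -43 − (-46) + 4 = 7.
GR = (1 − 1/5) × 7² / 16 = 0.8 × 49 / 16 = 2.45 dB.
Output = -43 − 2.45 = -45.45 dB.

-45.45 dB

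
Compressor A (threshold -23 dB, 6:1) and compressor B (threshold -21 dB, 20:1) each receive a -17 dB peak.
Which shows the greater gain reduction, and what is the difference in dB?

A, by 1.2 dB

A: GR = 6 − 6/6 = 5 dB.
B: GR = 4 − 4/20 = 3.8 dB.
A applies 1.2 dB more gain reduction.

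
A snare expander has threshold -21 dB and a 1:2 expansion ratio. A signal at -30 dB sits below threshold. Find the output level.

-39 dB

Below threshold, a 1:2 expander applies gain = (2−1)×(T − x) of attenuation.
(2−1) × 9 = 9 dB, so output = -30 − 9 = -39 dB.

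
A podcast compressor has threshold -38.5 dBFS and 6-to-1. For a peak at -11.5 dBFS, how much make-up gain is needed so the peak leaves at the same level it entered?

Overshoot 27 dB → 27/6 = 4.5 dB after compression, so the compressed level is -38.5 + 4.5 = -34 dBFS.
Make-up = target − compressed = -11.5 − (-34) = 22.5 dB.

22.5 dB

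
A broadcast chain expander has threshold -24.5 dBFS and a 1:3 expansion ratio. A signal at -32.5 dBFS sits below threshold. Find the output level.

-48.5 dBFS

Below threshold, a 1:3 expander applies gain = (3−1)×(T − x) of attenuation.
(3−1) × 8 = 16 dB, so output = -32.5 − 16 = -48.5 dBFS.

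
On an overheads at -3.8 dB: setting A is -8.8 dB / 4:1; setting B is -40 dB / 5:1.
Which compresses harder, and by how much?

A: GR = 5 − 5/4 = 3.75 dB.
B: GR = 36.2 − 36.2/5 = 28.96 dB.
B applies 25.21 dB more gain reduction.

B, by 25.21 dB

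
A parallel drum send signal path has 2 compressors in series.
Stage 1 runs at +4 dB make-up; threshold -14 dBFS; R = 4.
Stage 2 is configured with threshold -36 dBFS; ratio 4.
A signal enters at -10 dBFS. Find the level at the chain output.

Stage 1: overshoot 4 dB → 4/4 = 1 dB → -13 dBFS; +4 dB make-up → -9 dBFS.
Stage 2: -9 dBFS is 27 dB over -36 dBFS; at 4:1 that becomes 6.75 dB over, giving -29.25 dBFS.

-29.25 dBFS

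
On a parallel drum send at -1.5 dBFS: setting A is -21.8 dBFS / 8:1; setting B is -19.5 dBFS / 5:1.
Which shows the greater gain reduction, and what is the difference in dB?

A: GR = 20.3 − 20.3/8 = 17.7625 dB.
B: GR = 18 − 18/5 = 14.4 dB.
A applies 3.3625 dB more gain reduction.

A, by 3.3625 dB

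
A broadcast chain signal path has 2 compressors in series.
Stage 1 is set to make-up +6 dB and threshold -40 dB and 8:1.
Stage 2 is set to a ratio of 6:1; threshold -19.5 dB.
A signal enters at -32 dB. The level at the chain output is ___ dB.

Stage 1: overshoot 8 dB → 8/8 = 1 dB → -39 dB; +6 dB make-up → -33 dB.
Stage 2: -33 dB ≤ -19.5 dB, so stage 2 doesn't engage; output -33 dB.

-33 dB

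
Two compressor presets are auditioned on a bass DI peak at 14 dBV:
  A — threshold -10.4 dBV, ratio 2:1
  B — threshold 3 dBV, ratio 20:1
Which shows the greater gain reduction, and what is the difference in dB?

A: overshoot 24.4 dB → output overshoot 12.2 dB → GR 12.2 dB.
B: overshoot 11 dB → output overshoot 0.55 dB → GR 10.45 dB.
A reduces 1.75 dB more.

A, by 1.75 dB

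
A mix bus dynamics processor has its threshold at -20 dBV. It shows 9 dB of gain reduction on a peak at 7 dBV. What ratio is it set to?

1.5:1

Input overshoot = 7 − (-20) = 27 dB.
Output overshoot = 27 − 9 = 18 dB.
Ratio = input overshoot / output overshoot = 27 / 18 = 1.5.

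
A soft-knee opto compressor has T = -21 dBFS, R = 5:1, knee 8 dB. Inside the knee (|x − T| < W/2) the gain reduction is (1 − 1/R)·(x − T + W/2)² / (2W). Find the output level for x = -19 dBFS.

x − T + W/2 = -19 − (-21) + 4 = 6.
GR = (1 − 1/5) × 6² / 16 = 0.8 × 36 / 16 = 1.8 dB.
Output = -19 − 1.8 = -20.8 dBFS.

-20.8 dBFS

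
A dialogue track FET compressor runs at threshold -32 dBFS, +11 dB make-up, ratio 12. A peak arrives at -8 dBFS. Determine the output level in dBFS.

-19 dBFS

Overshoot: -8 − (-32) = 24 dB.
12:1 compression reduces that to 24/12 = 2 dB over.
That puts the output at -30 dBFS; make-up adds 11 dB, giving -19 dBFS.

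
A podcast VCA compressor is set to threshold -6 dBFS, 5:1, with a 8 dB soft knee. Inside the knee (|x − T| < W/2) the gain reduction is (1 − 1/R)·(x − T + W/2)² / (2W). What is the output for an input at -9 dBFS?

-9.05 dBFS

x − T + W/2 = -9 − (-6) + 4 = 1.
GR = (1 − 1/5) × 1² / 16 = 0.8 × 1 / 16 = 0.05 dB.
Output = -9 − 0.05 = -9.05 dBFS.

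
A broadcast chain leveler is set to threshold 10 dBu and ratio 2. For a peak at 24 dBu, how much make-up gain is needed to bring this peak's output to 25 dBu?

8 dB

The peak compresses to 10 + 14/2 = 17 dBu.
To reach 25 dBu requires 25 − 17 = 8 dB of make-up.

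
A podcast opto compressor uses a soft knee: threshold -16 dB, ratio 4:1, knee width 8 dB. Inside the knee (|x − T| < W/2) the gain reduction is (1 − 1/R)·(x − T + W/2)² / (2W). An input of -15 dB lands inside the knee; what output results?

x − T + W/2 = -15 − (-16) + 4 = 5.
GR = (1 − 1/4) × 5² / 16 = 0.75 × 25 / 16 = 1.171875 dB.
Output = -15 − 1.171875 = -16.171875 dB.

-16.171875 dB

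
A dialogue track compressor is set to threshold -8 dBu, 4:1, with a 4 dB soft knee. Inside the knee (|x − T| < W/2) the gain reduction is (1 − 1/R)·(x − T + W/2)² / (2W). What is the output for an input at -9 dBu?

-9.09375 dBu

x − T + W/2 = -9 − (-8) + 2 = 1.
GR = (1 − 1/4) × 1² / 8 = 0.75 × 1 / 8 = 0.09375 dB.
Output = -9 − 0.09375 = -9.09375 dBu.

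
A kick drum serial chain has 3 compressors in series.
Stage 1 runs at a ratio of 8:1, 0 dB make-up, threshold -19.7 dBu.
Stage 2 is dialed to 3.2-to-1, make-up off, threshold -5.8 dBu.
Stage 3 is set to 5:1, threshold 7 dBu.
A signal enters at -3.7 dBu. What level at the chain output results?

-17.7 dBu

Stage 1: overshoot 16 dB → 16/8 = 2 dB → -17.7 dBu.
Stage 2: below threshold (-17.7 ≤ -5.8); passes unchanged; output -17.7 dBu.
Stage 3: below threshold (-17.7 ≤ 7); passes unchanged; output -17.7 dBu.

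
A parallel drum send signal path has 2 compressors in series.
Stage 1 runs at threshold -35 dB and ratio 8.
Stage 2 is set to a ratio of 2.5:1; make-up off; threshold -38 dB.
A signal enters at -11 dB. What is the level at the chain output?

-35.6 dB

Stage 1: 24 dB above -35 dB, reduced 8:1 to 3 dB above → -32 dB.
Stage 2: 6 dB above -38 dB, reduced 2.5:1 to 2.4 dB above → -35.6 dB.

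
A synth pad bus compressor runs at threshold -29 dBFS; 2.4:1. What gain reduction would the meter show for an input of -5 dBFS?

The signal is 24 dB above threshold.
At 2.4:1, output sits 24/2.4 = 10 dB above threshold.
Gain reduction = 24 − 10 = 14 dB.

14 dB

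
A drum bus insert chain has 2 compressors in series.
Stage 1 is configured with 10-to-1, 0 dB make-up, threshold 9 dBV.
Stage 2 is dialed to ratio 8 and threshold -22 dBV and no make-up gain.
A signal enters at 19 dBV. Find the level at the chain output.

-18 dBV

Stage 1: 10 dB above 9 dBV, reduced 10:1 to 1 dB above → 10 dBV.
Stage 2: 32 dB above -22 dBV, reduced 8:1 to 4 dB above → -18 dBV.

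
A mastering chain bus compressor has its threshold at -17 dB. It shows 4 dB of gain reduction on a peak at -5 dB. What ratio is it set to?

1.5:1

Input overshoot = -5 − (-17) = 12 dB.
Output overshoot = 12 − 4 = 8 dB.
Ratio = input overshoot / output overshoot = 12 / 8 = 1.5.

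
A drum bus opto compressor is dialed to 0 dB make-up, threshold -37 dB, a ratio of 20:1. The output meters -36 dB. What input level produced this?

The compressed level sits -36 − (-37) = 1 dB over threshold.
Undo the ratio: input overshoot = 1 × 20 = 20 dB, giving input = -17 dB.

-17 dB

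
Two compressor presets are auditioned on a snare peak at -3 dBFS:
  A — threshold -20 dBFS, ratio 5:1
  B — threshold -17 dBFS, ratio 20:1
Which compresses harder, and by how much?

A, by 0.3 dB

A: GR = 17 − 17/5 = 13.6 dB.
B: GR = 14 − 14/20 = 13.3 dB.
Difference: 0.3 dB in favour of A.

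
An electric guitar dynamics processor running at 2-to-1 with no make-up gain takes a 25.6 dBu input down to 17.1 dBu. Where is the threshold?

Gain reduction = 25.6 − 17.1 = 8.5 dB; output overshoot = GR / (R − 1) = 8.5 / 1 = 8.5 dB.
Threshold = output − output overshoot = 17.1 − 8.5 = 8.6 dBu.

8.6 dBu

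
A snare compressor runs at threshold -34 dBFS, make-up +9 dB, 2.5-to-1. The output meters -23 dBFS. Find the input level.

Before make-up, the level was -23 − 9 = -32 dBFS.
The compressed level sits -32 − (-34) = 2 dB over threshold.
Undo the ratio: input overshoot = 2 × 2.5 = 5 dB, giving input = -29 dBFS.

-29 dBFS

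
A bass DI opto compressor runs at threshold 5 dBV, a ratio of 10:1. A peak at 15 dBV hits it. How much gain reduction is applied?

9 dB

The signal is 10 dB above threshold.
After 10:1 compression the overshoot becomes 10/10 = 1 dB.
So the signal is attenuated by 10 − 1 = 9 dB.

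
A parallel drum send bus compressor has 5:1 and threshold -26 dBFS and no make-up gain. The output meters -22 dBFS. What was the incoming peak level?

-6 dBFS

The compressed level sits -22 − (-26) = 4 dB over threshold.
Before 5:1 compression the overshoot was 4 × 5 = 20 dB, so input = -26 + 20 = -6 dBFS.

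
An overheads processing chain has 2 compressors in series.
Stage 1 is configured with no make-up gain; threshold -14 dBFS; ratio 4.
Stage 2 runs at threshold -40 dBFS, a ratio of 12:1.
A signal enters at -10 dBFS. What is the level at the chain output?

-37.75 dBFS

Stage 1: overshoot 4 dB → 4/4 = 1 dB → -13 dBFS.
Stage 2: 27 dB above -40 dBFS, reduced 12:1 to 2.25 dB above → -37.75 dBFS.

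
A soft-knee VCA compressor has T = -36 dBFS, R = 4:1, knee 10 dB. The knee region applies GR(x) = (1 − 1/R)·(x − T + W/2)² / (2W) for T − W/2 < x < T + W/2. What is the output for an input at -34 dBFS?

x − T + W/2 = -34 − (-36) + 5 = 7.
GR = (1 − 1/4) × 7² / 20 = 0.75 × 49 / 20 = 1.8375 dB.
Output = -34 − 1.8375 = -35.8375 dBFS.

-35.8375 dBFS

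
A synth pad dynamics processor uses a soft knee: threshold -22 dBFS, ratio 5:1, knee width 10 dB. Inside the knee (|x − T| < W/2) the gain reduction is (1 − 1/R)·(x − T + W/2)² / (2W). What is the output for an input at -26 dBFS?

-26.04 dBFS

x − T + W/2 = -26 − (-22) + 5 = 1.
GR = (1 − 1/5) × 1² / 20 = 0.8 × 1 / 20 = 0.04 dB.
Output = -26 − 0.04 = -26.04 dBFS.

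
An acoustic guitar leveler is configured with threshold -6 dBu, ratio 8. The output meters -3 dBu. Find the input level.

18 dBu

The compressed level sits -3 − (-6) = 3 dB over threshold.
Input overshoot = R × output overshoot = 24 dB → input = -6 + 24 = 18 dBu.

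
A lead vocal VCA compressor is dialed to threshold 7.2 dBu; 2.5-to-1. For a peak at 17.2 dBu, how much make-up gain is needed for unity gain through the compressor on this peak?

The peak compresses to 7.2 + 10/2.5 = 11.2 dBu.
To reach 17.2 dBu requires 17.2 − 11.2 = 6 dB of make-up.

6 dB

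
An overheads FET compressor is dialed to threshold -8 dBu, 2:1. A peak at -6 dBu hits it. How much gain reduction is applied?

1 dB

The signal is 2 dB above threshold.
A 2:1 ratio leaves 1 dB of that excess.
GR = overshoot in − overshoot out = 2 − 1 = 1 dB.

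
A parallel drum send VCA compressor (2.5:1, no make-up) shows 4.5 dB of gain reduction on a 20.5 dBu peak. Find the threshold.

Input is 7.5 dB above T (since output overshoot × R = input overshoot: (16 − T)·2.5 = 20.5 − T gives T = 13 dBu).
Check: 13 + (20.5 − 13)/2.5 = 13 + 3 = 16 dBu. ✓

13 dBu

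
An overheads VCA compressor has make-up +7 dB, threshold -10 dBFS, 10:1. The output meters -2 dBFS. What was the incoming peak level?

0 dBFS

Remove make-up: -2 − 7 = -9 dBFS.
That's 1 dB above the -10 dBFS threshold.
Input overshoot = R × output overshoot = 10 dB → input = -10 + 10 = 0 dBFS.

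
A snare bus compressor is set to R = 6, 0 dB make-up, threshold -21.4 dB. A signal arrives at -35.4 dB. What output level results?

-35.4 dB is 14 dB below the -21.4 dB threshold, so no gain reduction is applied.
Output = input = -35.4 dB.

-35.4 dB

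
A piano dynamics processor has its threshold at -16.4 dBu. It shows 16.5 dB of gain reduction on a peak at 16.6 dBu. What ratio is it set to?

2:1

Input overshoot = 16.6 − (-16.4) = 33 dB.
Output overshoot = 33 − 16.5 = 16.5 dB.
Ratio = input overshoot / output overshoot = 33 / 16.5 = 2.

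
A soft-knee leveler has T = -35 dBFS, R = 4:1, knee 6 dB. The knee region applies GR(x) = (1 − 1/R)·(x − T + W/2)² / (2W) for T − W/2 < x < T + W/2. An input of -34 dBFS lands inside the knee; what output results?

-35 dBFS

x − T + W/2 = -34 − (-35) + 3 = 4.
GR = (1 − 1/4) × 4² / 12 = 0.75 × 16 / 12 = 1 dB.
Output = -34 − 1 = -35 dBFS.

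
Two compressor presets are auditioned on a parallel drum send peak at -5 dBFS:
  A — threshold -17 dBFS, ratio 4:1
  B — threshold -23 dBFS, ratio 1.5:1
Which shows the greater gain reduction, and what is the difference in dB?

A: overshoot 12 dB → output overshoot 3 dB → GR 9 dB.
B: overshoot 18 dB → output overshoot 12 dB → GR 6 dB.
Difference: 3 dB in favour of A.

A, by 3 dB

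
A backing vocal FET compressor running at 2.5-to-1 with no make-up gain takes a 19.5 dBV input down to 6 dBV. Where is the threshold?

Gain reduction = 19.5 − 6 = 13.5 dB; output overshoot = GR / (R − 1) = 13.5 / 1.5 = 9 dB.
Threshold = output − output overshoot = 6 − 9 = -3 dBV.

-3 dBV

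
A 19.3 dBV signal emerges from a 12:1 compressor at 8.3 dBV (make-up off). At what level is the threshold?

7.3 dBV

Let T be the threshold. Output overshoot = (input overshoot)/R, so 8.3 − T = (19.3 − T)/12.
12·(8.3 − T) = 19.3 − T → 11·T = 99.6 − 19.3 = 80.3.
T = 80.3/11 = 7.3 dBV.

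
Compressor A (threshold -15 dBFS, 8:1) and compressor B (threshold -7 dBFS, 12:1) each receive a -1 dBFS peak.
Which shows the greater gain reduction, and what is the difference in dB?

A: 14 dB over, compressed to 1.75 dB over, so 12.25 dB of GR.
B: 6 dB over, compressed to 0.5 dB over, so 5.5 dB of GR.
Difference: 6.75 dB in favour of A.

A, by 6.75 dB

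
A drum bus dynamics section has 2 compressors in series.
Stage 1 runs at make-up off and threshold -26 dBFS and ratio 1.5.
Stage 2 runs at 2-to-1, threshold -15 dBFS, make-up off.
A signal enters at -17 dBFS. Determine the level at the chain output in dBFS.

-20 dBFS

Stage 1: 9 dB above -26 dBFS, reduced 1.5:1 to 6 dB above → -20 dBFS.
Stage 2: below threshold (-20 ≤ -15); passes unchanged; output -20 dBFS.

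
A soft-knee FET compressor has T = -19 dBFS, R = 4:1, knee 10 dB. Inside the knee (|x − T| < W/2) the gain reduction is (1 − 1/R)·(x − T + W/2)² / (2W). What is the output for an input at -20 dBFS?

-20.6 dBFS

x − T + W/2 = -20 − (-19) + 5 = 4.
GR = (1 − 1/4) × 4² / 20 = 0.75 × 16 / 20 = 0.6 dB.
Output = -20 − 0.6 = -20.6 dBFS.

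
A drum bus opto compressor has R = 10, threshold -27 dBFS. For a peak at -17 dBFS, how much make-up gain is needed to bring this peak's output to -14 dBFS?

12 dB

The peak compresses to -27 + 10/10 = -26 dBFS.
To reach -14 dBFS requires -14 − (-26) = 12 dB of make-up.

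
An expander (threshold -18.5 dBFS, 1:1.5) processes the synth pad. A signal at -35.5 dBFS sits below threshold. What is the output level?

-44 dBFS

Undershoot = (-18.5) − (-35.5) = 17 dB.
At 1:1.5, that expands to 25.5 dB under threshold.
Output = -18.5 − 25.5 = -44 dBFS.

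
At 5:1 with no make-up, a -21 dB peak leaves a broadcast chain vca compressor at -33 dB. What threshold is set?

Let T be the threshold. Output overshoot = (input overshoot)/R, so -33 − T = (-21 − T)/5.
5·(-33 − T) = -21 − T → 4·T = -165 − (-21) = -144.
T = -144/4 = -36 dB.

-36 dB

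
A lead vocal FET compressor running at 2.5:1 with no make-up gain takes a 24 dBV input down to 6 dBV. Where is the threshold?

Input is 30 dB above T (since output overshoot × R = input overshoot: (6 − T)·2.5 = 24 − T gives T = -6 dBV).
Check: -6 + (24 − (-6))/2.5 = -6 + 12 = 6 dBV. ✓

-6 dBV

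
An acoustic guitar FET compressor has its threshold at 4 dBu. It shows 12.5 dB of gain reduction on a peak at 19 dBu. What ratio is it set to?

Input overshoot = 19 − 4 = 15 dB.
Output overshoot = 15 − 12.5 = 2.5 dB.
Ratio = input overshoot / output overshoot = 15 / 2.5 = 6.

6:1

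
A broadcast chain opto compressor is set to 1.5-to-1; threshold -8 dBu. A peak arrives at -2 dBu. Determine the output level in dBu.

-4 dBu

The input is 6 dB above the -8 dBu threshold.
1.5:1 compression reduces that to 6/1.5 = 4 dB over.
So the level is -8 + 4 = -4 dBu.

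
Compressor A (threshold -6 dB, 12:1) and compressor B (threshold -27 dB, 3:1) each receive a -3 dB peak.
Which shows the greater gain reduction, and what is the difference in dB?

B, by 13.25 dB

A: GR = 3 − 3/12 = 2.75 dB.
B: GR = 24 − 24/3 = 16 dB.
B reduces 13.25 dB more.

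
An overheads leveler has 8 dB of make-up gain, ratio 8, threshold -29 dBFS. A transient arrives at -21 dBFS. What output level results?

-21 dBFS sits 8 dB over threshold.
The 8 dB excess becomes 1 dB after 8:1 reduction.
So the level is -29 + 1 = -28 dBFS; make-up adds 8 dB, giving -20 dBFS.

-20 dBFS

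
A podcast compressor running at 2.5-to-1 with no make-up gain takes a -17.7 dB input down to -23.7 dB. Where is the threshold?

-27.7 dB

Input is 10 dB above T (since output overshoot × R = input overshoot: (-23.7 − T)·2.5 = -17.7 − T gives T = -27.7 dB).
Check: -27.7 + (-17.7 − (-27.7))/2.5 = -27.7 + 4 = -23.7 dB. ✓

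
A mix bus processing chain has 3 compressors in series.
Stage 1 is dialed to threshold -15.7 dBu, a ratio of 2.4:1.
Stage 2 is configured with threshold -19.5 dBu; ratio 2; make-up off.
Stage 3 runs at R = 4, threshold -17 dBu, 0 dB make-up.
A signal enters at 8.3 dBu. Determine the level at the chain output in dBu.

-15.9 dBu

Stage 1: 8.3 dBu is 24 dB over -15.7 dBu; at 2.4:1 that becomes 10 dB over, giving -5.7 dBu.
Stage 2: 13.8 dB above -19.5 dBu, reduced 2:1 to 6.9 dB above → -12.6 dBu.
Stage 3: -12.6 dBu is 4.4 dB over -17 dBu; at 4:1 that becomes 1.1 dB over, giving -15.9 dBu.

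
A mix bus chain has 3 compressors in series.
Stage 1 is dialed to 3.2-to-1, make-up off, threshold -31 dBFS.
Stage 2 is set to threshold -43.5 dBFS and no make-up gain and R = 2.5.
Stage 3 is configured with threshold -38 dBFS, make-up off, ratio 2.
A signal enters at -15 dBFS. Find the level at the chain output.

-37.25 dBFS

Stage 1: 16 dB above -31 dBFS, reduced 3.2:1 to 5 dB above → -26 dBFS.
Stage 2: 17.5 dB above -43.5 dBFS, reduced 2.5:1 to 7 dB above → -36.5 dBFS.
Stage 3: 1.5 dB above -38 dBFS, reduced 2:1 to 0.75 dB above → -37.25 dBFS.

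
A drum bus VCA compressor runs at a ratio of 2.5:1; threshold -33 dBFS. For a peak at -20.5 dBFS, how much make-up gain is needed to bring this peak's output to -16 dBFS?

Overshoot 12.5 dB → 12.5/2.5 = 5 dB after compression, so the compressed level is -33 + 5 = -28 dBFS.
Make-up = target − compressed = -16 − (-28) = 12 dB.

12 dB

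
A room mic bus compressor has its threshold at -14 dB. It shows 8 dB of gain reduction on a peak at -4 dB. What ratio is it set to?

Input overshoot = -4 − (-14) = 10 dB.
Output overshoot = 10 − 8 = 2 dB.
Ratio = input overshoot / output overshoot = 10 / 2 = 5.

5:1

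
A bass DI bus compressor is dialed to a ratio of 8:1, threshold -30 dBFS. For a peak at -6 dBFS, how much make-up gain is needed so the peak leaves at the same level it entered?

Without make-up, output = threshold + overshoot/8 = -30 + 3 = -27 dBFS.
Gap to target: 21 dB.

21 dB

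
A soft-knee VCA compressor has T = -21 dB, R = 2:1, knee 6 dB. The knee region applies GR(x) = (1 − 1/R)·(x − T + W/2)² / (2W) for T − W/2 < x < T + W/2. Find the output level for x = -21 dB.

-21.375 dB

x − T + W/2 = -21 − (-21) + 3 = 3.
GR = (1 − 1/2) × 3² / 12 = 0.5 × 9 / 12 = 0.375 dB.
Output = -21 − 0.375 = -21.375 dB.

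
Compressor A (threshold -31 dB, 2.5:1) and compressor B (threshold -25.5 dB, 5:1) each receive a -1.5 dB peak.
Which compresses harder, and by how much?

B, by 1.5 dB

A: GR = 29.5 − 29.5/2.5 = 17.7 dB.
B: GR = 24 − 24/5 = 19.2 dB.
Difference: 1.5 dB in favour of B.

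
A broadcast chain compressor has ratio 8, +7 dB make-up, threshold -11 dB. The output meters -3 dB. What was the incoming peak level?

-3 dB

Before make-up, the level was -3 − 7 = -10 dB.
That's 1 dB above the -11 dB threshold.
Input overshoot = R × output overshoot = 8 dB → input = -11 + 8 = -3 dB.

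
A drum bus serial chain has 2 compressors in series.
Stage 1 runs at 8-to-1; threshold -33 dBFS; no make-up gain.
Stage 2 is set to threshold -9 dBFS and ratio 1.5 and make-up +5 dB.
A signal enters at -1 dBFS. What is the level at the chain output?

-24 dBFS

Stage 1: overshoot 32 dB → 32/8 = 4 dB → -29 dBFS.
Stage 2: -29 dBFS is at or below the -9 dBFS threshold — no compression; make-up brings it to -24 dBFS.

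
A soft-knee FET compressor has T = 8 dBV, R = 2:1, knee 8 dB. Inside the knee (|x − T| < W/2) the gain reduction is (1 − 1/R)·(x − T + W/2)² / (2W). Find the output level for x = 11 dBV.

x − T + W/2 = 11 − 8 + 4 = 7.
GR = (1 − 1/2) × 7² / 16 = 0.5 × 49 / 16 = 1.53125 dB.
Output = 11 − 1.53125 = 9.46875 dBV.

9.46875 dBV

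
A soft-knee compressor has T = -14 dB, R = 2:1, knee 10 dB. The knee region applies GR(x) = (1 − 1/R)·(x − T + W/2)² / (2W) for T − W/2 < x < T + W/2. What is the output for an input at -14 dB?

x − T + W/2 = -14 − (-14) + 5 = 5.
GR = (1 − 1/2) × 5² / 20 = 0.5 × 25 / 20 = 0.625 dB.
Output = -14 − 0.625 = -14.625 dB.

-14.625 dB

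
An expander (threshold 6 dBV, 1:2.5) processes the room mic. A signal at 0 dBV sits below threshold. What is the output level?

-9 dBV

Below threshold, a 1:2.5 expander applies gain = (2.5−1)×(T − x) of attenuation.
(2.5−1) × 6 = 9 dB, so output = 0 − 9 = -9 dBV.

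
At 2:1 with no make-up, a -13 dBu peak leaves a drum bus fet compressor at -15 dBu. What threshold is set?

Let T be the threshold. Output overshoot = (input overshoot)/R, so -15 − T = (-13 − T)/2.
2·(-15 − T) = -13 − T → 1·T = -30 − (-13) = -17.
T = -17/1 = -17 dBu.

-17 dBu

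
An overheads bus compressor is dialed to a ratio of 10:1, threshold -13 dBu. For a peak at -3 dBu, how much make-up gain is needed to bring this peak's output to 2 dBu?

14 dB

The peak compresses to -13 + 10/10 = -12 dBu.
To reach 2 dBu requires 2 − (-12) = 14 dB of make-up.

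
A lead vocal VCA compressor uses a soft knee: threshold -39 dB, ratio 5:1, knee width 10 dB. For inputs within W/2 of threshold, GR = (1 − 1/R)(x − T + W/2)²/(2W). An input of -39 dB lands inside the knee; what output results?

-40 dB

x − T + W/2 = -39 − (-39) + 5 = 5.
GR = (1 − 1/5) × 5² / 20 = 0.8 × 25 / 20 = 1 dB.
Output = -39 − 1 = -40 dB.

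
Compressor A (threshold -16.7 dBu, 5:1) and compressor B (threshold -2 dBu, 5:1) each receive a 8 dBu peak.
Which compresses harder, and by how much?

A, by 11.76 dB

A: overshoot 24.7 dB → output overshoot 4.94 dB → GR 19.76 dB.
B: overshoot 10 dB → output overshoot 2 dB → GR 8 dB.
A applies 11.76 dB more gain reduction.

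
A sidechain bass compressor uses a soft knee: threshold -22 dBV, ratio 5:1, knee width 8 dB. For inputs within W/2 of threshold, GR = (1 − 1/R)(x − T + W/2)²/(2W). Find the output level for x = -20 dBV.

x − T + W/2 = -20 − (-22) + 4 = 6.
GR = (1 − 1/5) × 6² / 16 = 0.8 × 36 / 16 = 1.8 dB.
Output = -20 − 1.8 = -21.8 dBV.

-21.8 dBV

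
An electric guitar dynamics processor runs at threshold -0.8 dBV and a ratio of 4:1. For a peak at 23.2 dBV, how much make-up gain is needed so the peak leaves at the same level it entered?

Overshoot 24 dB → 24/4 = 6 dB after compression, so the compressed level is -0.8 + 6 = 5.2 dBV.
Make-up = target − compressed = 23.2 − 5.2 = 18 dB.

18 dB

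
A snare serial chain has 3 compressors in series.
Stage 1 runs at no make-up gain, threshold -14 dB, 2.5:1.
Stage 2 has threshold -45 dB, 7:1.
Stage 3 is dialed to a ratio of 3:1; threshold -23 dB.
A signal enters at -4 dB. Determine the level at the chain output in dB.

Stage 1: 10 dB above -14 dB, reduced 2.5:1 to 4 dB above → -10 dB.
Stage 2: 35 dB above -45 dB, reduced 7:1 to 5 dB above → -40 dB.
Stage 3: below threshold (-40 ≤ -23); passes unchanged; output -40 dB.

-40 dB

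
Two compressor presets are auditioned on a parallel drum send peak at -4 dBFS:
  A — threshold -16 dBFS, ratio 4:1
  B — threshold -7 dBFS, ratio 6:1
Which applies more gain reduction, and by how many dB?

A, by 6.5 dB

A: GR = 12 − 12/4 = 9 dB.
B: GR = 3 − 3/6 = 2.5 dB.
Difference: 6.5 dB in favour of A.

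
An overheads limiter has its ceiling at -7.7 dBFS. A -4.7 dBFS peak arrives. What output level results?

-7.7 dBFS

A brickwall limiter is an ∞:1 compressor: any input above the ceiling is clamped to -7.7 dBFS.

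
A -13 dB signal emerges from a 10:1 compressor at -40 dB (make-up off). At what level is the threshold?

Gain reduction = -13 − (-40) = 27 dB; output overshoot = GR / (R − 1) = 27 / 9 = 3 dB.
Threshold = output − output overshoot = -40 − 3 = -43 dB.

-43 dB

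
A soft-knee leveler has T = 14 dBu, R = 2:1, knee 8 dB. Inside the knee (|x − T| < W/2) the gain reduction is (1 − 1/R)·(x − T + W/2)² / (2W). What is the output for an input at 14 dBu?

13.5 dBu

x − T + W/2 = 14 − 14 + 4 = 4.
GR = (1 − 1/2) × 4² / 16 = 0.5 × 16 / 16 = 0.5 dB.
Output = 14 − 0.5 = 13.5 dBu.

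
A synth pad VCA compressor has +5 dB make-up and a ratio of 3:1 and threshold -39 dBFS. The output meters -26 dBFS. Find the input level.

Before make-up, the level was -26 − 5 = -31 dBFS.
That's 8 dB above the -39 dBFS threshold.
Undo the ratio: input overshoot = 8 × 3 = 24 dB, giving input = -15 dBFS.

-15 dBFS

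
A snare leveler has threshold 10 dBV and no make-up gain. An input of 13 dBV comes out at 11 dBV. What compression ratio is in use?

3:1

Input overshoot = 13 − 10 = 3 dB; output overshoot = 11 − 10 = 1 dB.
Ratio = 3 / 1 = 3.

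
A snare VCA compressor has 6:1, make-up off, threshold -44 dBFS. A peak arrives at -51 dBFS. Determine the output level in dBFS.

-51 dBFS

-51 dBFS is 7 dB below the -44 dBFS threshold, so no gain reduction is applied.
Output = input = -51 dBFS.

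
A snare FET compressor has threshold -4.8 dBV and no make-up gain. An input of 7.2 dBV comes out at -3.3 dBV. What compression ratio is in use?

8:1

Input overshoot = 7.2 − (-4.8) = 12 dB; output overshoot = -3.3 − (-4.8) = 1.5 dB.
Ratio = 12 / 1.5 = 8.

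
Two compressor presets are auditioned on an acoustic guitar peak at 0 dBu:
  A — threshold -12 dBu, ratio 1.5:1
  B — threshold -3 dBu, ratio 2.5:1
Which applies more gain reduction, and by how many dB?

A, by 2.2 dB

A: overshoot 12 dB → output overshoot 8 dB → GR 4 dB.
B: overshoot 3 dB → output overshoot 1.2 dB → GR 1.8 dB.
A applies 2.2 dB more gain reduction.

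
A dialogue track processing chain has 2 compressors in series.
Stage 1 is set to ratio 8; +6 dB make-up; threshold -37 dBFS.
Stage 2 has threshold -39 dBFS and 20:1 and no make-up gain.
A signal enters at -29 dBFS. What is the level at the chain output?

Stage 1: 8 dB above -37 dBFS, reduced 8:1 to 1 dB above → -36 dBFS; +6 dB make-up → -30 dBFS.
Stage 2: overshoot 9 dB → 9/20 = 0.45 dB → -38.55 dBFS.

-38.55 dBFS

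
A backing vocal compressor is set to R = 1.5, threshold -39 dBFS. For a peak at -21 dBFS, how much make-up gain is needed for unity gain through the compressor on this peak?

Without make-up, output = threshold + overshoot/1.5 = -39 + 12 = -27 dBFS.
Gap to target: 6 dB.

6 dB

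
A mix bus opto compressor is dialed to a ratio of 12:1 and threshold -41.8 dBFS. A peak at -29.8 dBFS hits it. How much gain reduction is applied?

11 dB

The signal is 12 dB above threshold.
After 12:1 compression the overshoot becomes 12/12 = 1 dB.
So the signal is attenuated by 12 − 1 = 11 dB.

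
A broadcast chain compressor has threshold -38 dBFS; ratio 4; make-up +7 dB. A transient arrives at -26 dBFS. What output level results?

-28 dBFS

-26 dBFS sits 12 dB over threshold.
The 12 dB excess becomes 3 dB after 4:1 reduction.
Output = -38 + 3 = -35 dBFS; make-up adds 7 dB, giving -28 dBFS.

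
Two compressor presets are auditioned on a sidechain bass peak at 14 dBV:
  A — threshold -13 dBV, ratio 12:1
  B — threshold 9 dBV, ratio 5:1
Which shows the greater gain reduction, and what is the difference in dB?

A: GR = 27 − 27/12 = 24.75 dB.
B: GR = 5 − 5/5 = 4 dB.
A reduces 20.75 dB more.

A, by 20.75 dB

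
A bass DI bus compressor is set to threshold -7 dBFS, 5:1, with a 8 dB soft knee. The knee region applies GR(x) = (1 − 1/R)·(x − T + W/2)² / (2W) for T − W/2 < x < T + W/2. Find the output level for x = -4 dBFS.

x − T + W/2 = -4 − (-7) + 4 = 7.
GR = (1 − 1/5) × 7² / 16 = 0.8 × 49 / 16 = 2.45 dB.
Output = -4 − 2.45 = -6.45 dBFS.

-6.45 dBFS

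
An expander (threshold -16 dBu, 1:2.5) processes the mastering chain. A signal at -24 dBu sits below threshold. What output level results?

-36 dBu

Undershoot = (-16) − (-24) = 8 dB.
At 1:2.5, that expands to 20 dB under threshold.
Output = -16 − 20 = -36 dBu.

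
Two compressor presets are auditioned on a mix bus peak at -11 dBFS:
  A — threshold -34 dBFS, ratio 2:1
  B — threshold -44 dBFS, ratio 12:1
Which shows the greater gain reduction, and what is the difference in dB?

A: GR = 23 − 23/2 = 11.5 dB.
B: GR = 33 − 33/12 = 30.25 dB.
Difference: 18.75 dB in favour of B.

B, by 18.75 dB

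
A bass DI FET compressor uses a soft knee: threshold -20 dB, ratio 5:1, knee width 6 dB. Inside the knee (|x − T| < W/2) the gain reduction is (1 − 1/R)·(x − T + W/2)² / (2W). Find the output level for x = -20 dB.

-20.6 dB

x − T + W/2 = -20 − (-20) + 3 = 3.
GR = (1 − 1/5) × 3² / 12 = 0.8 × 9 / 12 = 0.6 dB.
Output = -20 − 0.6 = -20.6 dB.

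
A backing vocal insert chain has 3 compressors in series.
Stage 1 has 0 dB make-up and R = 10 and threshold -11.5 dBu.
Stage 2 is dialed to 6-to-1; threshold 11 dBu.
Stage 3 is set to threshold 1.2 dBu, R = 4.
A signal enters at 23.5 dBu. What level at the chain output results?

-8 dBu

Stage 1: 35 dB above -11.5 dBu, reduced 10:1 to 3.5 dB above → -8 dBu.
Stage 2: -8 dBu is at or below the 11 dBu threshold — no compression; output -8 dBu.
Stage 3: below threshold (-8 ≤ 1.2); passes unchanged; output -8 dBu.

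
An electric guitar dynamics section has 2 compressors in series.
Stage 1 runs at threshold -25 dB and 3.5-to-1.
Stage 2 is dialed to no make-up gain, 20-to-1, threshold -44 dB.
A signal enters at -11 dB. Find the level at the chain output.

-42.85 dB

Stage 1: overshoot 14 dB → 14/3.5 = 4 dB → -21 dB.
Stage 2: 23 dB above -44 dB, reduced 20:1 to 1.15 dB above → -42.85 dB.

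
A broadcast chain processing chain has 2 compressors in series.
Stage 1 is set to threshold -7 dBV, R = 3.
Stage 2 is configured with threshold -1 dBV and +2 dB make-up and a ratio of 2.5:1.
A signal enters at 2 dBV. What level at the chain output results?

Stage 1: overshoot 9 dB → 9/3 = 3 dB → -4 dBV.
Stage 2: below threshold (-4 ≤ -1); passes unchanged; make-up brings it to -2 dBV.

-2 dBV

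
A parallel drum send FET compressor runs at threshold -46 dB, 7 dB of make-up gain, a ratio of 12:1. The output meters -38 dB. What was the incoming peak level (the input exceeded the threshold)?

Before make-up, the level was -38 − 7 = -45 dB.
That's 1 dB above the -46 dB threshold.
Undo the ratio: input overshoot = 1 × 12 = 12 dB, giving input = -34 dB.

-34 dB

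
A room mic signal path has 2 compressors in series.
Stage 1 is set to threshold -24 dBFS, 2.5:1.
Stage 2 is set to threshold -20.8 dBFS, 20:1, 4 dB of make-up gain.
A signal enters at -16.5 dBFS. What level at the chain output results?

Stage 1: overshoot 7.5 dB → 7.5/2.5 = 3 dB → -21 dBFS.
Stage 2: below threshold (-21 ≤ -20.8); passes unchanged; make-up brings it to -17 dBFS.

-17 dBFS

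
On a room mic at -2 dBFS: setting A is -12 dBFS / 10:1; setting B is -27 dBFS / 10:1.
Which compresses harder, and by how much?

B, by 13.5 dB

A: overshoot 10 dB → output overshoot 1 dB → GR 9 dB.
B: overshoot 25 dB → output overshoot 2.5 dB → GR 22.5 dB.
B reduces 13.5 dB more.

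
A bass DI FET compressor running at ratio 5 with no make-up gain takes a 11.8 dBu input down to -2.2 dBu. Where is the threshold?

Input is 17.5 dB above T (since output overshoot × R = input overshoot: (-2.2 − T)·5 = 11.8 − T gives T = -5.7 dBu).
Check: -5.7 + (11.8 − (-5.7))/5 = -5.7 + 3.5 = -2.2 dBu. ✓

-5.7 dBu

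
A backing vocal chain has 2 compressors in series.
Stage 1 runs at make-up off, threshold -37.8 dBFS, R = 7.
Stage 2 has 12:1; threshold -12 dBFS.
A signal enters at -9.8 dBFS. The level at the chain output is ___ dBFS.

Stage 1: -9.8 dBFS is 28 dB over -37.8 dBFS; at 7:1 that becomes 4 dB over, giving -33.8 dBFS.
Stage 2: -33.8 dBFS is at or below the -12 dBFS threshold — no compression; output -33.8 dBFS.

-33.8 dBFS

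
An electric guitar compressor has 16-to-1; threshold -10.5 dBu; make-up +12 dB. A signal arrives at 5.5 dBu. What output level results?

2.5 dBu

Overshoot: 5.5 − (-10.5) = 16 dB.
16:1 compression reduces that to 16/16 = 1 dB over.
Output = -10.5 + 1 = -9.5 dBu; make-up adds 12 dB, giving 2.5 dBu.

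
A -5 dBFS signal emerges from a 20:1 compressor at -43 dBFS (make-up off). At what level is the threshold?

-45 dBFS

Let T be the threshold. Output overshoot = (input overshoot)/R, so -43 − T = (-5 − T)/20.
20·(-43 − T) = -5 − T → 19·T = -860 − (-5) = -855.
T = -855/19 = -45 dBFS.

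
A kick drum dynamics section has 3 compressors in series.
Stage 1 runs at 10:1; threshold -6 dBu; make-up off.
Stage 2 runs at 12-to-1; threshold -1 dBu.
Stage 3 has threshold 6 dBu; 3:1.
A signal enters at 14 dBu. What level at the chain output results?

-4 dBu

Stage 1: overshoot 20 dB → 20/10 = 2 dB → -4 dBu.
Stage 2: -4 dBu is at or below the -1 dBu threshold — no compression; output -4 dBu.
Stage 3: -4 dBu is at or below the 6 dBu threshold — no compression; output -4 dBu.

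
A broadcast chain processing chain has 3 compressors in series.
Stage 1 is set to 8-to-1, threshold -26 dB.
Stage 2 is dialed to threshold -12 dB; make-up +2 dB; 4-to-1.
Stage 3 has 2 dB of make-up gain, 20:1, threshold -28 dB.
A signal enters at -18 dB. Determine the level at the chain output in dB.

-25.75 dB

Stage 1: overshoot 8 dB → 8/8 = 1 dB → -25 dB.
Stage 2: -25 dB ≤ -12 dB, so stage 2 doesn't engage; make-up brings it to -23 dB.
Stage 3: -23 dB is 5 dB over -28 dB; at 20:1 that becomes 0.25 dB over, giving -27.75 dB; +2 dB make-up → -25.75 dB.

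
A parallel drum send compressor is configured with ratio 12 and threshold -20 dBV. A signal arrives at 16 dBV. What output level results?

-17 dBV

The input is 36 dB above the -20 dBV threshold.
The 36 dB excess becomes 3 dB after 12:1 reduction.
That puts the output at -17 dBV.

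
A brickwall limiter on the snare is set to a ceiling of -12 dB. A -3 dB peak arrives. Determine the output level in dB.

A brickwall limiter is an ∞:1 compressor: any input above the ceiling is clamped to -12 dB.

-12 dB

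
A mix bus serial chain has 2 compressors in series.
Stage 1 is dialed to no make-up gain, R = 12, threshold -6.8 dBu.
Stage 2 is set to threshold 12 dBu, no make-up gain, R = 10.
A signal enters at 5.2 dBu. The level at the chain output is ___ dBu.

Stage 1: 12 dB above -6.8 dBu, reduced 12:1 to 1 dB above → -5.8 dBu.
Stage 2: below threshold (-5.8 ≤ 12); passes unchanged; output -5.8 dBu.

-5.8 dBu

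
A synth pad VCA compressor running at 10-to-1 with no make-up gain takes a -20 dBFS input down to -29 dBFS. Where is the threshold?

-30 dBFS

Input is 10 dB above T (since output overshoot × R = input overshoot: (-29 − T)·10 = -20 − T gives T = -30 dBFS).
Check: -30 + (-20 − (-30))/10 = -30 + 1 = -29 dBFS. ✓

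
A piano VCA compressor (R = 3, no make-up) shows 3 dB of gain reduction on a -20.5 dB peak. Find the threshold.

-25 dB

Input is 4.5 dB above T (since output overshoot × R = input overshoot: (-23.5 − T)·3 = -20.5 − T gives T = -25 dB).
Check: -25 + (-20.5 − (-25))/3 = -25 + 1.5 = -23.5 dB. ✓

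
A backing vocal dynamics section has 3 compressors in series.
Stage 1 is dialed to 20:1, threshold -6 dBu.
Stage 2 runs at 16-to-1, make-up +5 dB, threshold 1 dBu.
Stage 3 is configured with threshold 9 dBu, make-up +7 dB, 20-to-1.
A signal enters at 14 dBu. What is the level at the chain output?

Stage 1: 14 dBu is 20 dB over -6 dBu; at 20:1 that becomes 1 dB over, giving -5 dBu.
Stage 2: -5 dBu ≤ 1 dBu, so stage 2 doesn't engage; make-up brings it to 0 dBu.
Stage 3: 0 dBu ≤ 9 dBu, so stage 3 doesn't engage; make-up brings it to 7 dBu.

7 dBu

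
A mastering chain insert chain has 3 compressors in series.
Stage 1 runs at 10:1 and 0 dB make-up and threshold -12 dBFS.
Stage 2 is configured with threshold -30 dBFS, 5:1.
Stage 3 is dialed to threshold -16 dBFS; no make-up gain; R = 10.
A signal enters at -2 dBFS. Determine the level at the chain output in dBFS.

-26.2 dBFS

Stage 1: -2 dBFS is 10 dB over -12 dBFS; at 10:1 that becomes 1 dB over, giving -11 dBFS.
Stage 2: 19 dB above -30 dBFS, reduced 5:1 to 3.8 dB above → -26.2 dBFS.
Stage 3: -26.2 dBFS ≤ -16 dBFS, so stage 3 doesn't engage; output -26.2 dBFS.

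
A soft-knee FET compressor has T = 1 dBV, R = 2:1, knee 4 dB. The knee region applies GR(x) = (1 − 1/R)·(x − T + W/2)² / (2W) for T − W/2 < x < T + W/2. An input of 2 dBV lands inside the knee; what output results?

1.4375 dBV

x − T + W/2 = 2 − 1 + 2 = 3.
GR = (1 − 1/2) × 3² / 8 = 0.5 × 9 / 8 = 0.5625 dB.
Output = 2 − 0.5625 = 1.4375 dBV.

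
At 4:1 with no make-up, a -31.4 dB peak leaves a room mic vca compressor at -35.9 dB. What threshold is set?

-37.4 dB

Gain reduction = -31.4 − (-35.9) = 4.5 dB; output overshoot = GR / (R − 1) = 4.5 / 3 = 1.5 dB.
Threshold = output − output overshoot = -35.9 − 1.5 = -37.4 dB.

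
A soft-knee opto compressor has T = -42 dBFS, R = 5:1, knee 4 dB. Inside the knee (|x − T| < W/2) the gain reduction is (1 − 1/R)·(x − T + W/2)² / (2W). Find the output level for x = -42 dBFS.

-42.4 dBFS

x − T + W/2 = -42 − (-42) + 2 = 2.
GR = (1 − 1/5) × 2² / 8 = 0.8 × 4 / 8 = 0.4 dB.
Output = -42 − 0.4 = -42.4 dBFS.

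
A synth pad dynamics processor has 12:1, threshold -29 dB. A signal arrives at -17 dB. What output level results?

-28 dB

-17 dB sits 12 dB over threshold.
12:1 compression reduces that to 12/12 = 1 dB over.
So the level is -29 + 1 = -28 dB.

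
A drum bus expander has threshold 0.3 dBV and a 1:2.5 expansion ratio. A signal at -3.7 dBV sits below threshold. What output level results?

-9.7 dBV

Below threshold, a 1:2.5 expander applies gain = (2.5−1)×(T − x) of attenuation.
(2.5−1) × 4 = 6 dB, so output = -3.7 − 6 = -9.7 dBV.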